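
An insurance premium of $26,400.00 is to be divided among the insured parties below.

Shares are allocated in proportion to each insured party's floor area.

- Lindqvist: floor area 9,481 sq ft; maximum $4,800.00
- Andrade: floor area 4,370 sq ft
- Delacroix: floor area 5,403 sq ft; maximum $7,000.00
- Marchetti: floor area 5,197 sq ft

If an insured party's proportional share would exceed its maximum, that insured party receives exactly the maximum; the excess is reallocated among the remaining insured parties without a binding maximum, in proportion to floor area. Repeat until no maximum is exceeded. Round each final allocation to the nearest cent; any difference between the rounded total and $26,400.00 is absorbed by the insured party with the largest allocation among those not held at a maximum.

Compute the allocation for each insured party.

Combined floor area = 24,451.
Unconstrained shares: Lindqvist 10,236.7347; Andrade 4,718.3346; Delacroix 5,833.6755; Marchetti 5,611.2552.
Capped: Lindqvist ($4,800.00); remaining pool $21,600.00 reallocated over remaining floor area 14,970.
Capped: Delacroix ($7,000.00); remaining pool $14,600.00 reallocated over remaining floor area 9,567.
Shares after redistribution: Andrade 6,668.9662 → $6,668.97; Marchetti 7,931.0338 → $7,931.03.

Lindqvist: $4,800.00 · Andrade: $6,668.97 · Delacroix: $7,000.00 · Marchetti: $7,931.03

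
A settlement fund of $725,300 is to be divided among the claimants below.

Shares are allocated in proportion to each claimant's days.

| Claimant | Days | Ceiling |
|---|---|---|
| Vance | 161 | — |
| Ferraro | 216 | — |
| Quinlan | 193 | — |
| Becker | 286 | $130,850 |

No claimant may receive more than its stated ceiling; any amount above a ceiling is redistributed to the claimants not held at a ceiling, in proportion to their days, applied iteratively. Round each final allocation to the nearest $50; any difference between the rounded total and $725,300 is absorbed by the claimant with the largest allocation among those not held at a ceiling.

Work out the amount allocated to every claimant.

Vance: $167,900 · Ferraro: $225,250 · Quinlan: $201,300 · Becker: $130,850

Total days = 856.
Unconstrained shares: Vance 136,417.41; Ferraro 183,019.63; Quinlan 163,531.43; Becker 242,331.54.
Held at cap: Becker ($130,850); residual $594,450 reallocated over remaining days 570.
Remaining shares: Vance 167,906.05 → $167,900; Ferraro 225,265.26 → $225,250; Quinlan 201,278.68 → $201,300.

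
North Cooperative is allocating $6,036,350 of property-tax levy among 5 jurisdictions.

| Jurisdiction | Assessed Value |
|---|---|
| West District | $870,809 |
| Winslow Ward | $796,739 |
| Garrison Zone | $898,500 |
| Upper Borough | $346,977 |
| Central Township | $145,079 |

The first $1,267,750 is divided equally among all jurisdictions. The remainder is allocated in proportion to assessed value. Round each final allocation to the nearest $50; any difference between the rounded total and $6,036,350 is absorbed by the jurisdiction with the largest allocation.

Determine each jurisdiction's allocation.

First tranche $1,267,750 split equally: $253,550 each.
Remainder $4,768,600 by assessed value (total 3,058,104): West District 1,357,880.50 → $1,357,900; Winslow Ward 1,242,380.77 → $1,242,400; Garrison Zone 1,401,059.97 → $1,401,050; Upper Borough 541,052.40 → $541,050; Central Township 226,226.35 → $226,250.
Rounding difference −$50 on remainder applied to Garrison Zone.
Totals: West District $253,550 + $1,357,900 = $1,611,450; Winslow Ward $253,550 + $1,242,400 = $1,495,950; Garrison Zone $253,550 + $1,401,000 = $1,654,550; Upper Borough $253,550 + $541,050 = $794,600; Central Township $253,550 + $226,250 = $479,800.

West District: $1,611,450 | Winslow Ward: $1,495,950 | Garrison Zone: $1,654,550 | Upper Borough: $794,600 | Central Township: $479,800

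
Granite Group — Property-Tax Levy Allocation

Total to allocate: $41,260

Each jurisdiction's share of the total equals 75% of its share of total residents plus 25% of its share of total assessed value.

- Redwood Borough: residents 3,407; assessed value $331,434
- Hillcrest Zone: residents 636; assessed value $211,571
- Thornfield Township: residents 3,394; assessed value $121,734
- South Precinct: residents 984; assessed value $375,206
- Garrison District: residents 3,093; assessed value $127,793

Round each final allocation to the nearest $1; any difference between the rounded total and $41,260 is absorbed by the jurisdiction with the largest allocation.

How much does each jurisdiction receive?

Redwood Borough: $12,084 · Hillcrest Zone: $3,578 · Thornfield Township: $10,197 · South Precinct: $5,959 · Garrison District: $9,442

Totals — residents 11,514, assessed value 1,167,738.
Blended shares (75% residents + 25% assessed value): Redwood Borough 0.2929; Hillcrest Zone 0.0867; Thornfield Township 0.2471; South Precinct 0.1444; Garrison District 0.2288.
Pro-rata amounts: Redwood Borough 12,084.31; Hillcrest Zone 3,578.19; Thornfield Township 10,197.02; South Precinct 5,958.91; Garrison District 9,441.58.
At nearest $1: Redwood Borough $12,084; Hillcrest Zone $3,578; Thornfield Township $10,197; South Precinct $5,959; Garrison District $9,442. Sum = $41,260.
Rounded total matches; no reconciliation needed.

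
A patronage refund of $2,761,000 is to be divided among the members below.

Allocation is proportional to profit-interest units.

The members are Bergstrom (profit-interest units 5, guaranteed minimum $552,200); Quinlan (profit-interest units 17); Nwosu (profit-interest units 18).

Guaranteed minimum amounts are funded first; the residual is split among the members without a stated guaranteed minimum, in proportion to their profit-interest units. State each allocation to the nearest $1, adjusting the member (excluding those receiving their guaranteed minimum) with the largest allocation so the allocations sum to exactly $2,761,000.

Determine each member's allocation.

Fund the minimums — Bergstrom $552,200. Remaining pool $2,208,800.
Remaining pool split over remaining profit-interest units 35: Quinlan 1,072,845.71 → $1,072,846; Nwosu 1,135,954.29 → $1,135,954.

Bergstrom: $552,200 | Quinlan: $1,072,846 | Nwosu: $1,135,954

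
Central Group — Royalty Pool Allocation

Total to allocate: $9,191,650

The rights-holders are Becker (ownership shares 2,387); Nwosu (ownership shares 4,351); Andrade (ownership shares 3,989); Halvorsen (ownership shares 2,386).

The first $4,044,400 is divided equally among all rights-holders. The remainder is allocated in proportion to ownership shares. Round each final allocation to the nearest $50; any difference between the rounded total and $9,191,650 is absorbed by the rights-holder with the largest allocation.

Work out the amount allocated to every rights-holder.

Becker: $1,948,050 | Nwosu: $2,719,000 | Andrade: $2,576,900 | Halvorsen: $1,947,700

Equal tier: $4,044,400 ÷ 4 = $1,011,100 apiece.
Remainder $5,147,250 by ownership shares (total 13,113): Becker 936,969.86 → $936,950; Nwosu 1,707,899.39 → $1,707,900; Andrade 1,565,803.42 → $1,565,800; Halvorsen 936,577.33 → $936,600.
Totals: Becker $1,011,100 + $936,950 = $1,948,050; Nwosu $1,011,100 + $1,707,900 = $2,719,000; Andrade $1,011,100 + $1,565,800 = $2,576,900; Halvorsen $1,011,100 + $936,600 = $1,947,700.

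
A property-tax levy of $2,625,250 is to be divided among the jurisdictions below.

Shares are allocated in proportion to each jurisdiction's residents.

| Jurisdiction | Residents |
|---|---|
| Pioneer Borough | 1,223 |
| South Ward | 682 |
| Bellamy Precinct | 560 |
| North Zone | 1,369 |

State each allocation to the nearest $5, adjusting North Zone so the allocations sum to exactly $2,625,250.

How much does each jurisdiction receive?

Total residents = 3,834.
Pro-rata amounts: Pioneer Borough 1,223/3,834 × $2,625,250 = 837,423.25; South Ward 682/3,834 × $2,625,250 = 466,985.00; Bellamy Precinct 560/3,834 × $2,625,250 = 383,448.10; North Zone 1,369/3,834 × $2,625,250 = 937,393.65.
After rounding ($5): Pioneer Borough $837,425; South Ward $466,985; Bellamy Precinct $383,450; North Zone $937,395. Sum = $2,625,255.
Difference $2,625,250 − $2,625,255 = −$5 applied to North Zone: North Zone becomes $937,390.

Pioneer Borough: $837,425 | South Ward: $466,985 | Bellamy Precinct: $383,450 | North Zone: $937,390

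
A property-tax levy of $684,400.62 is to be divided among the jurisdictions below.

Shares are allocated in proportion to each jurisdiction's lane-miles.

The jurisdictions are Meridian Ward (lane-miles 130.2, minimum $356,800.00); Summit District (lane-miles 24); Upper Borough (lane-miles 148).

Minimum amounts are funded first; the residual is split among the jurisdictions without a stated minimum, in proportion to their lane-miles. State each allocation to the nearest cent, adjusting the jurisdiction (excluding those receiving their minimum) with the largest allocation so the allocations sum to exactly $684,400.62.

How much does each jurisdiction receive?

Meridian Ward: $356,800.00; Summit District: $45,711.71; Upper Borough: $281,888.91

Fund the minimums — Meridian Ward $356,800.00. Balance $327,600.62.
Balance split over remaining lane-miles 172: Summit District 45,711.7144 → $45,711.71; Upper Borough 281,888.9056 → $281,888.91.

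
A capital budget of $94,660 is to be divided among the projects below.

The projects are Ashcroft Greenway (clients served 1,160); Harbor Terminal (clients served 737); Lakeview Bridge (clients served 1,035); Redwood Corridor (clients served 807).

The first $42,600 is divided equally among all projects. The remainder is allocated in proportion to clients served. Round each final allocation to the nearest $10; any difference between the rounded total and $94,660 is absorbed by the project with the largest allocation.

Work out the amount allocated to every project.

Ashcroft Greenway: $26,800 | Harbor Terminal: $20,910 | Lakeview Bridge: $25,060 | Redwood Corridor: $21,890

$42,600 shared equally gives $10,650 per project.
Remainder $52,060 by clients served (total 3,739): Ashcroft Greenway 16,151.27 → $16,150; Harbor Terminal 10,261.63 → $10,260; Lakeview Bridge 14,410.83 → $14,410; Redwood Corridor 11,236.27 → $11,240.
Totals: Ashcroft Greenway $10,650 + $16,150 = $26,800; Harbor Terminal $10,650 + $10,260 = $20,910; Lakeview Bridge $10,650 + $14,410 = $25,060; Redwood Corridor $10,650 + $11,240 = $21,890.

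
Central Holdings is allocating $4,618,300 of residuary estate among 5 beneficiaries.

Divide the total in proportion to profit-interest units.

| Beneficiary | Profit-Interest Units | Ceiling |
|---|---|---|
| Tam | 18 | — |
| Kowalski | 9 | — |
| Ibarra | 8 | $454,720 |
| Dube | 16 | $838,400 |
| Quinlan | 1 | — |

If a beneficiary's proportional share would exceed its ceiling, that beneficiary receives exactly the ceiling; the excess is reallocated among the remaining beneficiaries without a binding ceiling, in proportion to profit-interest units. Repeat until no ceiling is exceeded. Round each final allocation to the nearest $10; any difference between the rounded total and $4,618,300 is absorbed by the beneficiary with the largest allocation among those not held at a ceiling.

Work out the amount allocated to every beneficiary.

Tam: $2,137,610 | Kowalski: $1,068,810 | Ibarra: $454,720 | Dube: $838,400 | Quinlan: $118,760

Profit-interest units total: 52.
Unconstrained shares: Tam 1,598,642.31; Kowalski 799,321.15; Ibarra 710,507.69; Dube 1,421,015.38; Quinlan 88,813.46.
Held at cap: Ibarra ($454,720), Dube ($838,400); balance $3,325,180 reallocated over remaining profit-interest units 28.
Redistributed shares: Tam 2,137,615.71 → $2,137,620; Kowalski 1,068,807.86 → $1,068,810; Quinlan 118,756.43 → $118,760.
Rounding difference −$10 applied to Tam → $2,137,610.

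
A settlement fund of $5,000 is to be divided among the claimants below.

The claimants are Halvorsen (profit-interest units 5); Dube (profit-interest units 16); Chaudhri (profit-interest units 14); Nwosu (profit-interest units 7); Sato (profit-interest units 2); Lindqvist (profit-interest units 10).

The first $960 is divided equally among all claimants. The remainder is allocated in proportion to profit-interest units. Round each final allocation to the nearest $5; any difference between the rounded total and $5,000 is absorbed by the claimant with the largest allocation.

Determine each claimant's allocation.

First tranche $960 split equally: $160 each.
Remainder $4,040 by profit-interest units (total 54): Halvorsen 374.07 → $375; Dube 1,197.04 → $1,195; Chaudhri 1,047.41 → $1,045; Nwosu 523.70 → $525; Sato 149.63 → $150; Lindqvist 748.15 → $750.
Totals: Halvorsen $160 + $375 = $535; Dube $160 + $1,195 = $1,355; Chaudhri $160 + $1,045 = $1,205; Nwosu $160 + $525 = $685; Sato $160 + $150 = $310; Lindqvist $160 + $750 = $910.

Halvorsen: $535; Dube: $1,355; Chaudhri: $1,205; Nwosu: $685; Sato: $310; Lindqvist: $910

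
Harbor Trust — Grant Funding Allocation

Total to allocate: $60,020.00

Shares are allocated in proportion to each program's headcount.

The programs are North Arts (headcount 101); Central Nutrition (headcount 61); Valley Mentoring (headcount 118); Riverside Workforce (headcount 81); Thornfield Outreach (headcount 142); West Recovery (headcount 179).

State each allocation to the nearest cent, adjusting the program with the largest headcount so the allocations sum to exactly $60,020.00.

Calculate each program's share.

Total headcount = 101 + 61 + 118 + 81 + 142 + 179 = 682.
Proportional shares: North Arts 8,888.5924; Central Nutrition 5,368.3578; Valley Mentoring 10,384.6921; Riverside Workforce 7,128.4751; Thornfield Outreach 12,496.8328; West Recovery 15,753.0499.
Rounded to nearest cent: North Arts $8,888.59; Central Nutrition $5,368.36; Valley Mentoring $10,384.69; Riverside Workforce $7,128.48; Thornfield Outreach $12,496.83; West Recovery $15,753.05. Sum = $60,020.00.
Rounded total matches; no reconciliation needed.

North Arts: $8,888.59 | Central Nutrition: $5,368.36 | Valley Mentoring: $10,384.69 | Riverside Workforce: $7,128.48 | Thornfield Outreach: $12,496.83 | West Recovery: $15,753.05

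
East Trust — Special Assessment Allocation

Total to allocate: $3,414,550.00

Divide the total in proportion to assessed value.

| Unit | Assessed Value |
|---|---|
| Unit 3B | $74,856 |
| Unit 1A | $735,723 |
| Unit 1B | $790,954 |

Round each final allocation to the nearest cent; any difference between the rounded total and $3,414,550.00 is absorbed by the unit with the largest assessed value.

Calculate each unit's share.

Unit 3B: $159,596.81; Unit 1A: $1,568,598.94; Unit 1B: $1,686,354.25

Sum of assessed value: 74,856 + 735,723 + 790,954 = 1,601,533.
Pro-rata amounts: Unit 3B 159,596.8081; Unit 1A 1,568,598.9422; Unit 1B 1,686,354.2498.
After rounding (cent): Unit 3B $159,596.81; Unit 1A $1,568,598.94; Unit 1B $1,686,354.25. Sum = $3,414,550.00.
Sum already equals the total — no adjustment.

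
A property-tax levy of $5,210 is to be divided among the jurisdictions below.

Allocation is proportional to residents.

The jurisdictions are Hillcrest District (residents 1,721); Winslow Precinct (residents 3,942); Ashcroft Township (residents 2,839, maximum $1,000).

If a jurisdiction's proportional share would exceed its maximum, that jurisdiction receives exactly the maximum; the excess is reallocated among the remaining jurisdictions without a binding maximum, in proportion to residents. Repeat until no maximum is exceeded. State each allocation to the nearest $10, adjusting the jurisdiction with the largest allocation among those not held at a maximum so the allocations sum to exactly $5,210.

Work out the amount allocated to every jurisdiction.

Combined residents = 8,502.
Proportional shares (ignoring caps): Hillcrest District 1,054.62; Winslow Precinct 2,415.65; Ashcroft Township 1,739.73.
Capped: Ashcroft Township ($1,000); residual $4,210 reallocated over remaining residents 5,663.
Redistributed shares: Hillcrest District 1,279.43 → $1,280; Winslow Precinct 2,930.57 → $2,930.

Hillcrest District: $1,280; Winslow Precinct: $2,930; Ashcroft Township: $1,000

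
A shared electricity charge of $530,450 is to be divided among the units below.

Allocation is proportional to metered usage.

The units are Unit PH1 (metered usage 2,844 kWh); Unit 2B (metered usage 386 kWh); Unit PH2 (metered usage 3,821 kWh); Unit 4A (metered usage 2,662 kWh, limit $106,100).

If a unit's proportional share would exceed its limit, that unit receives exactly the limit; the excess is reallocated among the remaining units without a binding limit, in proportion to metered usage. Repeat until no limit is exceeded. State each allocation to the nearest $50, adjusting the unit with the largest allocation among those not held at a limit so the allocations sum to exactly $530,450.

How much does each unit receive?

Combined metered usage = 9,713.
Pro-rata shares before constraints: Unit PH1 155,317.59; Unit 2B 21,080.38; Unit PH2 208,673.89; Unit 4A 145,378.14.
Cap binds for Unit 4A ($106,100); remaining pool $424,350 reallocated over remaining metered usage 7,051.
Shares after redistribution: Unit PH1 171,160.32 → $171,150; Unit 2B 23,230.62 → $23,250; Unit PH2 229,959.06 → $229,950.

Unit PH1: $171,150; Unit 2B: $23,250; Unit PH2: $229,950; Unit 4A: $106,100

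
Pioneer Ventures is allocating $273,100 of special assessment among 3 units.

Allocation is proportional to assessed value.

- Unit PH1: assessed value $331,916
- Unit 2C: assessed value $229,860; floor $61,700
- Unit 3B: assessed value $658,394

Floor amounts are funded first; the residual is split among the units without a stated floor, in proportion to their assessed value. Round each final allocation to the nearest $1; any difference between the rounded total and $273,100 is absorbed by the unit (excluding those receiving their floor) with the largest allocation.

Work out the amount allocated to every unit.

Guaranteed amounts: Unit 2C $61,700. Residual $211,400.
Residual split over remaining assessed value 990,310: Unit PH1 70,853.61 → $70,854; Unit 3B 140,546.39 → $140,546.

Unit PH1: $70,854 · Unit 2C: $61,700 · Unit 3B: $140,546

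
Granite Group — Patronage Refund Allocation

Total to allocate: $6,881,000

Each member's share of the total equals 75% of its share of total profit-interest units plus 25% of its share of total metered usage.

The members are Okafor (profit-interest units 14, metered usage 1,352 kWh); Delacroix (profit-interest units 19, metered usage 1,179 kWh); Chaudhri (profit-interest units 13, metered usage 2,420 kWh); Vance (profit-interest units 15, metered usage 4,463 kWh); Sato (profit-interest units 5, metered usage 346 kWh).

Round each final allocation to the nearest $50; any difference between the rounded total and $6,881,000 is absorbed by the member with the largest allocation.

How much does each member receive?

Okafor: $1,333,000; Delacroix: $1,693,500; Chaudhri: $1,443,050; Vance: $1,959,500; Sato: $451,950

Totals — profit-interest units 66, metered usage 9,760.
Blended shares (75% profit-interest units + 25% metered usage): Okafor 0.1937; Delacroix 0.2461; Chaudhri 0.2097; Vance 0.2848; Sato 0.0657.
Pro-rata amounts: Okafor 1,333,001.47; Delacroix 1,693,475.24; Chaudhri 1,443,048.76; Vance 1,959,524.34; Sato 451,950.18.
Rounded to nearest $50: Okafor $1,333,000; Delacroix $1,693,500; Chaudhri $1,443,050; Vance $1,959,500; Sato $451,950. Sum = $6,881,000.
Sum already equals the total — no adjustment.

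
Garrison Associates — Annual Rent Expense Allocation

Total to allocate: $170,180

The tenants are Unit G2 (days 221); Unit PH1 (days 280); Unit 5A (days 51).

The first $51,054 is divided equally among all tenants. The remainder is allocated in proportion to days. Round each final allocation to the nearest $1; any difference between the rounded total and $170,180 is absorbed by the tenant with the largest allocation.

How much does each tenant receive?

First tranche $51,054 split equally: $17,018 each.
Remainder $119,126 by days (total 552): Unit G2 47,693.56 → $47,694; Unit PH1 60,426.23 → $60,426; Unit 5A 11,006.21 → $11,006.
Totals: Unit G2 $17,018 + $47,694 = $64,712; Unit PH1 $17,018 + $60,426 = $77,444; Unit 5A $17,018 + $11,006 = $28,024.

Unit G2: $64,712 | Unit PH1: $77,444 | Unit 5A: $28,024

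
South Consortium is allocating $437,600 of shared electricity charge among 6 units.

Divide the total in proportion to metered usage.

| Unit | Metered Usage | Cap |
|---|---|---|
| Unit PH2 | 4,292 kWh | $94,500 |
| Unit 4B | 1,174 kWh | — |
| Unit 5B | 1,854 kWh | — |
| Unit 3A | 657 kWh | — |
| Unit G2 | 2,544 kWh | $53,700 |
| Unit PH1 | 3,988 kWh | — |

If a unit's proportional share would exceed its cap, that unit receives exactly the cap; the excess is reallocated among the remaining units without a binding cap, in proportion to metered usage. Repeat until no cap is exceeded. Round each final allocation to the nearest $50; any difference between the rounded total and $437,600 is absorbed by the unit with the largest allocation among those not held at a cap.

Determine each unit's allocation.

Total metered usage = 14,509.
Proportional shares (ignoring caps): Unit PH2 129,449.25; Unit 4B 35,408.53; Unit 5B 55,917.73; Unit 3A 19,815.51; Unit G2 76,728.54; Unit PH1 120,280.43.
Cap binds for Unit PH2 ($94,500), Unit G2 ($53,700); remaining pool $289,400 reallocated over remaining metered usage 7,673.
Shares after redistribution: Unit 4B 44,279.37 → $44,300; Unit 5B 69,926.70 → $69,950; Unit 3A 24,779.85 → $24,800; Unit PH1 150,414.08 → $150,400.
Rounding difference −$50 applied to Unit PH1 → $150,350.

Unit PH2: $94,500 | Unit 4B: $44,300 | Unit 5B: $69,950 | Unit 3A: $24,800 | Unit G2: $53,700 | Unit PH1: $150,350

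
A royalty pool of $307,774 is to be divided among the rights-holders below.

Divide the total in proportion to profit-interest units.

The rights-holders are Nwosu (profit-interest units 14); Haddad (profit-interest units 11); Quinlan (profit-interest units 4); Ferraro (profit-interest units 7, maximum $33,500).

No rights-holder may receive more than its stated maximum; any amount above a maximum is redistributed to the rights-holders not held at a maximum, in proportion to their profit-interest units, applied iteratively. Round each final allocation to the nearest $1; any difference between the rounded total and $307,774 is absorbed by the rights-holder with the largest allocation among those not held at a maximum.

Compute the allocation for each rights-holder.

Sum of profit-interest units: 36.
Unconstrained shares: Nwosu 119,689.89; Haddad 94,042.06; Quinlan 34,197.11; Ferraro 59,844.94.
Cap binds for Ferraro ($33,500); balance $274,274 reallocated over remaining profit-interest units 29.
Shares after redistribution: Nwosu 132,408.14 → $132,408; Haddad 104,034.97 → $104,035; Quinlan 37,830.90 → $37,831.

Nwosu: $132,408; Haddad: $104,035; Quinlan: $37,831; Ferraro: $33,500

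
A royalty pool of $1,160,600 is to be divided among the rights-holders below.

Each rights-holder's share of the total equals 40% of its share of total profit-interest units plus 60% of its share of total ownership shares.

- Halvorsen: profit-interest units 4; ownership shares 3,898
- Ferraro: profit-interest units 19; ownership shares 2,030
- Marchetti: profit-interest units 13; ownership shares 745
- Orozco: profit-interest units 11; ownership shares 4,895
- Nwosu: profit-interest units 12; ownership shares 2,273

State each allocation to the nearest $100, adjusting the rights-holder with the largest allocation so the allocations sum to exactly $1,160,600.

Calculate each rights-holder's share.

Profit-interest units total 59; ownership shares total 13,841.
Composite weights (40% profit-interest units + 60% ownership shares): Halvorsen 0.1961; Ferraro 0.2168; Marchetti 0.1204; Orozco 0.2868; Nwosu 0.1799.
Pro-rata amounts: Halvorsen 227,587.71; Ferraro 251,633.15; Marchetti 139,772.16; Orozco 332,827.49; Nwosu 208,779.49.
After rounding ($100): Halvorsen $227,600; Ferraro $251,600; Marchetti $139,800; Orozco $332,800; Nwosu $208,800. Sum = $1,160,600.
No rounding difference to absorb.

Halvorsen: $227,600 | Ferraro: $251,600 | Marchetti: $139,800 | Orozco: $332,800 | Nwosu: $208,800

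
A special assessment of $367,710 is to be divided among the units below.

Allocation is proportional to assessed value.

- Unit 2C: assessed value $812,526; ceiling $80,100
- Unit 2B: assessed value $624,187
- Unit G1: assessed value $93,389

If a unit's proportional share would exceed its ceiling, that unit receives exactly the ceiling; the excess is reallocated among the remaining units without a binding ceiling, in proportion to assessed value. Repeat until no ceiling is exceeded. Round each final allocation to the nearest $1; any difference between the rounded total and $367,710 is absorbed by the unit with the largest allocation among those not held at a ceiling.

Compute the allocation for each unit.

Total assessed value = 1,530,102.
Proportional shares (ignoring caps): Unit 2C 195,264.06; Unit 2B 150,002.94; Unit G1 22,442.99.
Held at cap: Unit 2C ($80,100); remaining pool $287,610 reallocated over remaining assessed value 717,576.
Remaining shares: Unit 2B 250,178.97 → $250,179; Unit G1 37,431.03 → $37,431.

Unit 2C: $80,100 | Unit 2B: $250,179 | Unit G1: $37,431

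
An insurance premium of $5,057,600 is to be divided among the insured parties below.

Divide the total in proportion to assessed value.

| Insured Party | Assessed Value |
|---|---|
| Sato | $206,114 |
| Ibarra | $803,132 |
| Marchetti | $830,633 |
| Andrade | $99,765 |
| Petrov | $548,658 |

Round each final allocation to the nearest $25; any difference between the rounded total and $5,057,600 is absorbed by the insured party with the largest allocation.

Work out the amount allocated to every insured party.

Combined assessed value = 2,488,302.
Proportional shares: Sato 206,114/2,488,302 × $5,057,600 = 418,937.16; Ibarra 803,132/2,488,302 × $5,057,600 = 1,632,406.52; Marchetti 830,633/2,488,302 × $5,057,600 = 1,688,303.69; Andrade 99,765/2,488,302 × $5,057,600 = 202,777.42; Petrov 548,658/2,488,302 × $5,057,600 = 1,115,175.21.
At nearest $25: Sato $418,925; Ibarra $1,632,400; Marchetti $1,688,300; Andrade $202,775; Petrov $1,115,175. Sum = $5,057,575.
Difference $5,057,600 − $5,057,575 = +$25 applied to largest allocation (Marchetti): Marchetti becomes $1,688,325.

Sato: $418,925 · Ibarra: $1,632,400 · Marchetti: $1,688,325 · Andrade: $202,775 · Petrov: $1,115,175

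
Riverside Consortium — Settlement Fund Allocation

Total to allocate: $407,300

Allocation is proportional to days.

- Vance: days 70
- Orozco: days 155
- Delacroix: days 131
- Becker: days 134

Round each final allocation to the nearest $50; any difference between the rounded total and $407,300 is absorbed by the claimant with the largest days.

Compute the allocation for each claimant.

Days total: 490.
Pro-rata amounts: Vance 70/490 × $407,300 = 58,185.71; Orozco 155/490 × $407,300 = 128,839.80; Delacroix 131/490 × $407,300 = 108,890.41; Becker 134/490 × $407,300 = 111,384.08.
At nearest $50: Vance $58,200; Orozco $128,850; Delacroix $108,900; Becker $111,400. Sum = $407,350.
Difference $407,300 − $407,350 = −$50 applied to largest days (Orozco): Orozco becomes $128,800.

Vance: $58,200 | Orozco: $128,800 | Delacroix: $108,900 | Becker: $111,400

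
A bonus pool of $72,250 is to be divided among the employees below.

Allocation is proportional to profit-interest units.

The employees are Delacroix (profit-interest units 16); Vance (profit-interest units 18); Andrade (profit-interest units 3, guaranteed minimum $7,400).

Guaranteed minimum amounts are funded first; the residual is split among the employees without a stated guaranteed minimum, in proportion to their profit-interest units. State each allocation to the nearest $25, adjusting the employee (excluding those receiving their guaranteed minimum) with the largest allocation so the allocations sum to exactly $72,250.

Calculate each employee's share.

Delacroix: $30,525; Vance: $34,325; Andrade: $7,400

Guaranteed amounts: Andrade $7,400. Remaining pool $64,850.
Remaining pool split over remaining profit-interest units 34: Delacroix 30,517.65 → $30,525; Vance 34,332.35 → $34,325.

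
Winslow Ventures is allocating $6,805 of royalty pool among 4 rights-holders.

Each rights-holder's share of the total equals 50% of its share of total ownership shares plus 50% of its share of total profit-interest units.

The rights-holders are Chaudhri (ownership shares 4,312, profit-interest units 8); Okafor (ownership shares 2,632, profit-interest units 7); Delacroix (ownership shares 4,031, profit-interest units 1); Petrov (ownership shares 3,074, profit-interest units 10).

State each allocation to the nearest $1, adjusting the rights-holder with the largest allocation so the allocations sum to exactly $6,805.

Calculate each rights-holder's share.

Chaudhri: $2,092 | Okafor: $1,553 | Delacroix: $1,107 | Petrov: $2,053

Ownership shares total 14,049; profit-interest units total 26.
Composite weights (50% ownership shares + 50% profit-interest units): Chaudhri 0.3073; Okafor 0.2283; Delacroix 0.1627; Petrov 0.3017.
Proportional shares: Chaudhri 2,091.24; Okafor 1,553.497; Delacroix 1,107.13; Petrov 2,053.14.
At nearest $1: Chaudhri $2,091; Okafor $1,553; Delacroix $1,107; Petrov $2,053. Sum = $6,804.
Difference $6,805 − $6,804 = +$1 applied to largest allocation (Chaudhri): Chaudhri becomes $2,092.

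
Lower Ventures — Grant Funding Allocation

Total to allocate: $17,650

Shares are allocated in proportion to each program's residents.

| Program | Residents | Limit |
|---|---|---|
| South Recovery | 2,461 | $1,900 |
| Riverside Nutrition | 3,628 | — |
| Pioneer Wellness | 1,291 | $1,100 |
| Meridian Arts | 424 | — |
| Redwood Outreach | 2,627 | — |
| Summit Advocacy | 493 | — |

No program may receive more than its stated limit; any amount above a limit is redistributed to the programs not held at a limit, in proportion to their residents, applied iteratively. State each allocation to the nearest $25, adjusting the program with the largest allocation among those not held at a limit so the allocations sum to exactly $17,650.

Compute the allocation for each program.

Total residents = 10,924.
Proportional shares (ignoring caps): South Recovery 3,976.26; Riverside Nutrition 5,861.79; Pioneer Wellness 2,085.88; Meridian Arts 685.06; Redwood Outreach 4,244.47; Summit Advocacy 796.54.
Capped: South Recovery ($1,900), Pioneer Wellness ($1,100); remaining pool $14,650 reallocated over remaining residents 7,172.
Shares after redistribution: Riverside Nutrition 7,410.79 → $7,400; Meridian Arts 866.09 → $875; Redwood Outreach 5,366.08 → $5,375; Summit Advocacy 1,007.03 → $1,000.

South Recovery: $1,900; Riverside Nutrition: $7,400; Pioneer Wellness: $1,100; Meridian Arts: $875; Redwood Outreach: $5,375; Summit Advocacy: $1,000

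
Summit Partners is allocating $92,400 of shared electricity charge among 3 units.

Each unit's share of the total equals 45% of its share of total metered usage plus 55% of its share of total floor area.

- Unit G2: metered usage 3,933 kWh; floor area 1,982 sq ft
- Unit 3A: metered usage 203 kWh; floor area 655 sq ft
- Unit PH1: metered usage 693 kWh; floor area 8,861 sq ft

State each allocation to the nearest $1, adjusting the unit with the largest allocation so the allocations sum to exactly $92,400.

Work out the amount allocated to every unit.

Metered usage total 4,829; floor area total 11,498.
Composite weights (45% metered usage + 55% floor area): Unit G2 0.4613; Unit 3A 0.0502; Unit PH1 0.4884.
Unrounded shares: Unit G2 42,625.25; Unit 3A 4,642.96; Unit PH1 45,131.79.
Rounded to nearest $1: Unit G2 $42,625; Unit 3A $4,643; Unit PH1 $45,132. Sum = $92,400.
No rounding difference to absorb.

Unit G2: $42,625 | Unit 3A: $4,643 | Unit PH1: $45,132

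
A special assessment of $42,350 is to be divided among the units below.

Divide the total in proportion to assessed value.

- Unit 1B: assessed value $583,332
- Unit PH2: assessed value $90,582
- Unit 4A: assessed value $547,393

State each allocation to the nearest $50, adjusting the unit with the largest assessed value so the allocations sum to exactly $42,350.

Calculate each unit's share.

Unit 1B: $20,200 | Unit PH2: $3,150 | Unit 4A: $19,000

Total assessed value = 1,221,307.
Unrounded shares: Unit 1B 583,332/1,221,307 × $42,350 = 20,227.60; Unit PH2 90,582/1,221,307 × $42,350 = 3,141.02; Unit 4A 547,393/1,221,307 × $42,350 = 18,981.38.
After rounding ($50): Unit 1B $20,250; Unit PH2 $3,150; Unit 4A $19,000. Sum = $42,400.
Difference $42,350 − $42,400 = −$50 applied to largest assessed value (Unit 1B): Unit 1B becomes $20,200.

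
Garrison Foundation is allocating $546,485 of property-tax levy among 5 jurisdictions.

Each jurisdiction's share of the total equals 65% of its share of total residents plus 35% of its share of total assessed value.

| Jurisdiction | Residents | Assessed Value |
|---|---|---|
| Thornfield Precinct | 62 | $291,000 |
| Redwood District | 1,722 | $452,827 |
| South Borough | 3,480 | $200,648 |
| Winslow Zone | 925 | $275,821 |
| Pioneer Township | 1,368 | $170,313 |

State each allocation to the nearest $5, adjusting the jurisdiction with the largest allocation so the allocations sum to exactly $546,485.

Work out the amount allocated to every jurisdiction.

Totals — residents 7,557, assessed value 1,390,609.
Blended shares (65% residents + 35% assessed value): Thornfield Precinct 0.0786; Redwood District 0.2621; South Borough 0.3498; Winslow Zone 0.1490; Pioneer Township 0.1605.
Raw shares: Thornfield Precinct 42,939.56; Redwood District 143,225.84; South Borough 191,174.60; Winslow Zone 81,416.93; Pioneer Township 87,728.07.
At nearest $5: Thornfield Precinct $42,940; Redwood District $143,225; South Borough $191,175; Winslow Zone $81,415; Pioneer Township $87,730. Sum = $546,485.
Rounded total matches; no reconciliation needed.

Thornfield Precinct: $42,940 · Redwood District: $143,225 · South Borough: $191,175 · Winslow Zone: $81,415 · Pioneer Township: $87,730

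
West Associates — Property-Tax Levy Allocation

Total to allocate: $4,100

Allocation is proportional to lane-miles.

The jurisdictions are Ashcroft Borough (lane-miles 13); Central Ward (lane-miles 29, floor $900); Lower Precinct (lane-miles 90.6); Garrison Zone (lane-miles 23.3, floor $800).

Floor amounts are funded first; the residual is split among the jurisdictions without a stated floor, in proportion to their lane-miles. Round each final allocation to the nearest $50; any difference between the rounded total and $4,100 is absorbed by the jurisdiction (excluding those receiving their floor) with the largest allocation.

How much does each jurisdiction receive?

Ashcroft Borough: $300 · Central Ward: $900 · Lower Precinct: $2,100 · Garrison Zone: $800

Minimums first: Central Ward $900; Garrison Zone $800. Balance $2,400.
Balance split over remaining lane-miles 103.6: Ashcroft Borough 301.16 → $300; Lower Precinct 2,098.84 → $2,100.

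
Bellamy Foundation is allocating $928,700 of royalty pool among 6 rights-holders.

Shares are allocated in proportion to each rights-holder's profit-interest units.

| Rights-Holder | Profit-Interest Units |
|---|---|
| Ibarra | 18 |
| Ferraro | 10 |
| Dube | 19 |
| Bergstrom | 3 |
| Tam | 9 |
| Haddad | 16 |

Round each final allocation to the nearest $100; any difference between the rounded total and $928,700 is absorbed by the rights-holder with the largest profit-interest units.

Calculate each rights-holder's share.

Ibarra: $222,900 | Ferraro: $123,800 | Dube: $235,400 | Bergstrom: $37,100 | Tam: $111,400 | Haddad: $198,100

Profit-interest units total: 18 + 10 + 19 + 3 + 9 + 16 = 75.
Unrounded shares: Ibarra 222,888.00; Ferraro 123,826.67; Dube 235,270.67; Bergstrom 37,148.00; Tam 111,444.00; Haddad 198,122.67.
After rounding ($100): Ibarra $222,900; Ferraro $123,800; Dube $235,300; Bergstrom $37,100; Tam $111,400; Haddad $198,100. Sum = $928,600.
Difference $928,700 − $928,600 = +$100 applied to largest profit-interest units (Dube): Dube becomes $235,400.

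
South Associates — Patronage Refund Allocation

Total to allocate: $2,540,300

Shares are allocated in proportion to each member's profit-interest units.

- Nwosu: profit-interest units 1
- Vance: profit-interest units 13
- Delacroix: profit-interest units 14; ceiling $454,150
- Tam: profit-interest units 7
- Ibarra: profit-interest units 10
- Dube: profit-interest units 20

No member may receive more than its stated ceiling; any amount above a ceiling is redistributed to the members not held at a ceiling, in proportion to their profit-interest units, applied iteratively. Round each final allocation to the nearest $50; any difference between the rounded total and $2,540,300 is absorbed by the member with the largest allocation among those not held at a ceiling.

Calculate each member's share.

Nwosu: $40,900 | Vance: $531,750 | Delacroix: $454,150 | Tam: $286,350 | Ibarra: $409,050 | Dube: $818,100

Profit-interest units total: 65.
Proportional shares (ignoring caps): Nwosu 39,081.54; Vance 508,060.00; Delacroix 547,141.54; Tam 273,570.77; Ibarra 390,815.38; Dube 781,630.77.
Held at cap: Delacroix ($454,150); balance $2,086,150 reallocated over remaining profit-interest units 51.
Shares after redistribution: Nwosu 40,904.90 → $40,900; Vance 531,763.73 → $531,750; Tam 286,334.31 → $286,350; Ibarra 409,049.02 → $409,050; Dube 818,098.04 → $818,100.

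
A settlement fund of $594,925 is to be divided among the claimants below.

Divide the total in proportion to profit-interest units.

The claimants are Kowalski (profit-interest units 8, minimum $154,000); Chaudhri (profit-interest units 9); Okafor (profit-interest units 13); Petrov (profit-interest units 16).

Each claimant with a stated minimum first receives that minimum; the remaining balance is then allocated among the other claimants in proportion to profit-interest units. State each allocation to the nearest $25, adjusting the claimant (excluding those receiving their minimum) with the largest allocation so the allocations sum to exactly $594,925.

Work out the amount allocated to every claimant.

Kowalski: $154,000; Chaudhri: $104,425; Okafor: $150,850; Petrov: $185,650

Guaranteed amounts: Kowalski $154,000. Remaining pool $440,925.
Remaining pool split over remaining profit-interest units 38: Chaudhri 104,429.61 → $104,425; Okafor 150,842.76 → $150,850; Petrov 185,652.63 → $185,650.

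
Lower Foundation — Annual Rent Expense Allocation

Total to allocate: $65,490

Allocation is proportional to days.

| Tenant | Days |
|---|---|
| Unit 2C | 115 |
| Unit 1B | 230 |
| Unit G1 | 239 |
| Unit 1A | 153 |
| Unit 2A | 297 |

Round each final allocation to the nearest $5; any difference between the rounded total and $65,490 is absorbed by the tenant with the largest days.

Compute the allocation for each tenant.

Unit 2C: $7,285 · Unit 1B: $14,565 · Unit G1: $15,135 · Unit 1A: $9,690 · Unit 2A: $18,815

Days total: 1,034.
Raw shares: Unit 2C 115/1,034 × $65,490 = 7,283.70; Unit 1B 230/1,034 × $65,490 = 14,567.41; Unit G1 239/1,034 × $65,490 = 15,137.44; Unit 1A 153/1,034 × $65,490 = 9,690.49; Unit 2A 297/1,034 × $65,490 = 18,810.96.
Rounded to nearest $5: Unit 2C $7,285; Unit 1B $14,565; Unit G1 $15,135; Unit 1A $9,690; Unit 2A $18,810. Sum = $65,485.
Difference $65,490 − $65,485 = +$5 applied to largest days (Unit 2A): Unit 2A becomes $18,815.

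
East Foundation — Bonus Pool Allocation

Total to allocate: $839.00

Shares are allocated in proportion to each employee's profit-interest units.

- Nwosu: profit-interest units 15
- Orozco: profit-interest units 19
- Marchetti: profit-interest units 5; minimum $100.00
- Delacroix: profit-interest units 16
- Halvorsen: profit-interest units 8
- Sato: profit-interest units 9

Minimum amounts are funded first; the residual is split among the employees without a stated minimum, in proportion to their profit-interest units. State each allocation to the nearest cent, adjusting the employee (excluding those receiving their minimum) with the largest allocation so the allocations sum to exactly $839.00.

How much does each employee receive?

Nwosu: $165.45 | Orozco: $209.56 | Marchetti: $100.00 | Delacroix: $176.48 | Halvorsen: $88.24 | Sato: $99.27

Minimums first: Marchetti $100.00. Remaining pool $739.00.
Remaining pool split over remaining profit-interest units 67: Nwosu 165.4478 → $165.45; Orozco 209.5672 → $209.57; Delacroix 176.4776 → $176.48; Halvorsen 88.2388 → $88.24; Sato 99.2687 → $99.27.
Rounding difference −$0.01 applied to Orozco → $209.56.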